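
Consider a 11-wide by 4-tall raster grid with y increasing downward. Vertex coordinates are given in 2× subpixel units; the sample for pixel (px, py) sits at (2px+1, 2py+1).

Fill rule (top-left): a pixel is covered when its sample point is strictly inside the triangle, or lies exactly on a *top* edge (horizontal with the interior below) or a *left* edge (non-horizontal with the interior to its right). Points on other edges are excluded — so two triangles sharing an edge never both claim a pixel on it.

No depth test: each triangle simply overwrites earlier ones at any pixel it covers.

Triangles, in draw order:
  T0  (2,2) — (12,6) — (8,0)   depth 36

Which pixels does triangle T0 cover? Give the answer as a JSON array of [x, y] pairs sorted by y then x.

T0:
  2·area = 44  (B↔C swapped to make it positive)
  edge (2, 2)→(8, 0): d=(6,-2) top-left  bias=+0
  edge (8, 0)→(12, 6): d=(4,6) right/bottom  bias=-1
  edge (12, 6)→(2, 2): d=(-10,-4) top-left  bias=+0
    (2,0)@(5, 1): e=[0,22,22] → #  [on edge]
    (3,0)@(7, 1): e=[4,10,30] → #
    (4,0)@(9, 1): e=[8,-2,38] → ·
    (2,1)@(5, 3): e=[12,30,2] → #
    (4,1)@(9, 3): e=[20,6,18] → #
    (5,1)@(11, 3): e=[24,-6,26] → ·
    (2,2)@(5, 5): e=[24,38,-18] → ·
    (3,2)@(7, 5): e=[28,26,-10] → ·
    (4,2)@(9, 5): e=[32,14,-2] → ·
    (5,2)@(11, 5): e=[36,2,6] → #
    (6,2)@(13, 5): e=[40,-10,14] → ·
    (5,3)@(11, 7): e=[48,10,-14] → ·
  covered (6 px):
    · · # # · · · · · · ·
    · · # # # · · · · · ·
    · · · · · # · · · · ·
    · · · · · · · · · · ·

Answer: [[2,0],[3,0],[2,1],[3,1],[4,1],[5,2]]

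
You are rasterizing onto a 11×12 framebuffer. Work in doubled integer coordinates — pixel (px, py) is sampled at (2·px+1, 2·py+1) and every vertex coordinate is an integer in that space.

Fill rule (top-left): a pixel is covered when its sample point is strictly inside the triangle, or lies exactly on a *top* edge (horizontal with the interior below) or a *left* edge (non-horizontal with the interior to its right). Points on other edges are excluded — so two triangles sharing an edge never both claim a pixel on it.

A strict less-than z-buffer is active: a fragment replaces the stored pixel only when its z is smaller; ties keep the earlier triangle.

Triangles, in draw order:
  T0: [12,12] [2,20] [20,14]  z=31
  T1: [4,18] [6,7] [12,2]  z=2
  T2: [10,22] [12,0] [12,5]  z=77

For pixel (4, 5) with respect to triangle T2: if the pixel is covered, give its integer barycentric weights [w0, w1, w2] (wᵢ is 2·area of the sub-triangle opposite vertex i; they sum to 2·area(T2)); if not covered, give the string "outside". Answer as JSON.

T0:
  2·area = 84  (B↔C swapped to make it positive)
  edge (12, 12)→(20, 14): d=(8,2) right/bottom  bias=-1
  edge (20, 14)→(2, 20): d=(-18,6) right/bottom  bias=-1
  edge (2, 20)→(12, 12): d=(10,-8) top-left  bias=+0
    (5,6)@(11, 13): e=[10,72,2] → █
    (6,6)@(13, 13): e=[6,60,18] → █
    (7,6)@(15, 13): e=[2,48,34] → █
    (8,6)@(17, 13): e=[-2,36,50] → ·
    (4,7)@(9, 15): e=[30,48,6] → █
    (8,7)@(17, 15): e=[14,0,70] → ·  [on edge]
    (3,8)@(7, 17): e=[50,24,10] → █
    (5,8)@(11, 17): e=[42,0,42] → ·  [on edge]
    (6,8)@(13, 17): e=[38,-12,58] → ·
    (7,8)@(15, 17): e=[34,-24,74] → ·
    (2,9)@(5, 19): e=[70,0,14] → ·  [on edge]
    (3,9)@(7, 19): e=[66,-12,30] → ·
  covered (9 px):
    · · · · · · · · · · ·
    · · · · · · · · · · ·
    · · · · · · · · · · ·
    · · · · · · · · · · ·
    · · · · · · · · · · ·
    · · · · · · · · · · ·
    · · · · · █ █ █ · · ·
    · · · · █ █ █ █ · · ·
    · · · █ █ · · · · · ·
    · · · · · · · · · · ·
    · · · · · · · · · · ·
    · · · · · · · · · · ·
T1:
  2·area = 56
  edge (4, 18)→(6, 7): d=(2,-11) top-left  bias=+0
  edge (6, 7)→(12, 2): d=(6,-5) top-left  bias=+0
  edge (12, 2)→(4, 18): d=(-8,16) right/bottom  bias=-1
    (5,1)@(11, 3): e=[47,1,8] → █
    (6,1)@(13, 3): e=[69,11,-24] → ·
    (4,2)@(9, 5): e=[29,3,24] → █
    (5,2)@(11, 5): e=[51,13,-8] → ·
    (3,3)@(7, 7): e=[11,5,40] → █
    (5,3)@(11, 7): e=[55,25,-24] → ·
    (3,4)@(7, 9): e=[15,17,24] → █
    (4,4)@(9, 9): e=[37,27,-8] → ·
    (3,5)@(7, 11): e=[19,29,8] → █
    (4,5)@(9, 11): e=[41,39,-24] → ·
    (2,6)@(5, 13): e=[1,31,24] → █
    (3,6)@(7, 13): e=[23,41,-8] → ·
  covered (8 px):
    · · · · · · · · · · ·
    · · · · · █ · · · · ·
    · · · · █ · · · · · ·
    · · · █ █ · · · · · ·
    · · · █ · · · · · · ·
    · · · █ · · · · · · ·
    · · █ · · · · · · · ·
    · · █ · · · · · · · ·
    · · · · · · · · · · ·
    · · · · · · · · · · ·
    · · · · · · · · · · ·
    · · · · · · · · · · ·
T2:
  2·area = 10
  edge (10, 22)→(12, 0): d=(2,-22) top-left  bias=+0
  edge (12, 0)→(12, 5): d=(0,5) right/bottom  bias=-1
  edge (12, 5)→(10, 22): d=(-2,17) right/bottom  bias=-1
    (5,5)@(11, 11): e=[0,5,5] → █  [on edge]
    (6,5)@(13, 11): e=[44,-5,-29] → ·
    (5,6)@(11, 13): e=[4,5,1] → █
    (6,6)@(13, 13): e=[48,-5,-33] → ·
    (5,7)@(11, 15): e=[8,5,-3] → ·
  covered (2 px):
    · · · · · · · · · · ·
    · · · · · · · · · · ·
    · · · · · · · · · · ·
    · · · · · · · · · · ·
    · · · · · · · · · · ·
    · · · · · █ · · · · ·
    · · · · · █ · · · · ·
    · · · · · · · · · · ·
    · · · · · · · · · · ·
    · · · · · · · · · · ·
    · · · · · · · · · · ·
    · · · · · · · · · · ·

Result: "outside"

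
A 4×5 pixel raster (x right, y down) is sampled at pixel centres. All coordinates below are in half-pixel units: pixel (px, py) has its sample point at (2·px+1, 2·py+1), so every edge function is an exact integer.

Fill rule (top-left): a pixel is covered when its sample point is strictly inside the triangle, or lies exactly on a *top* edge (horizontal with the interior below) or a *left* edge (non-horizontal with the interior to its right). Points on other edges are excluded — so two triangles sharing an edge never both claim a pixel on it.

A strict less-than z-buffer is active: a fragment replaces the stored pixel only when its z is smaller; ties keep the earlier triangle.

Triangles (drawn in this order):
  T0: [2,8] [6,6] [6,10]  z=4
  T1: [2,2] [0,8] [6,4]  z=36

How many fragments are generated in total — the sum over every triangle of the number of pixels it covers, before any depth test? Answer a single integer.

T0:
  2·area = 16
  edge (2, 8)→(6, 6): d=(4,-2) top-left  bias=+0
  edge (6, 6)→(6, 10): d=(0,4) right/bottom  bias=-1
  edge (6, 10)→(2, 8): d=(-4,-2) top-left  bias=+0
    (2,3)@(5, 7): e=[2,4,10] → #
    (3,3)@(7, 7): e=[6,-4,14] → ·
    (2,4)@(5, 9): e=[10,4,2] → #
    (3,4)@(7, 9): e=[14,-4,6] → ·
  covered (2 px):
    · · · ·
    · · · ·
    · · · ·
    · · # ·
    · · # ·
T1:
  2·area = 28  (B↔C swapped to make it positive)
  edge (2, 2)→(6, 4): d=(4,2) right/bottom  bias=-1
  edge (6, 4)→(0, 8): d=(-6,4) right/bottom  bias=-1
  edge (0, 8)→(2, 2): d=(2,-6) top-left  bias=+0
    (1,1)@(3, 3): e=[2,18,8] → #
    (2,1)@(5, 3): e=[-2,10,20] → ·
    (0,2)@(1, 5): e=[14,14,0] → #  [on edge]
    (2,2)@(5, 5): e=[6,-2,24] → ·
    (0,3)@(1, 7): e=[22,2,4] → #
    (1,3)@(3, 7): e=[18,-6,16] → ·
    (0,4)@(1, 9): e=[30,-10,8] → ·
  covered (4 px):
    · · · ·
    · # · ·
    # # · ·
    # · · ·
    · · · ·

Result: 6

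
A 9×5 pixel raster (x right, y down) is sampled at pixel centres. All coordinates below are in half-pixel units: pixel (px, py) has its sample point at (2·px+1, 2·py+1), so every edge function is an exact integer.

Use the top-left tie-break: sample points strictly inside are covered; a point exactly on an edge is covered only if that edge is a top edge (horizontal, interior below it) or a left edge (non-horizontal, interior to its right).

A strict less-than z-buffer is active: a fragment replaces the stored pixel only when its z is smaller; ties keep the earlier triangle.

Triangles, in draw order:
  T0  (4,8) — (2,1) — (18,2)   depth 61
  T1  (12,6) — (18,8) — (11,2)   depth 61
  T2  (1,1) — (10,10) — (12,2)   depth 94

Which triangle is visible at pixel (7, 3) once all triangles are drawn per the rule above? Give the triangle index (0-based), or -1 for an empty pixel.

T0:
  2·area = 110
  edge (4, 8)→(2, 1): d=(-2,-7) top-left  bias=+0
  edge (2, 1)→(18, 2): d=(16,1) right/bottom  bias=-1
  edge (18, 2)→(4, 8): d=(-14,6) right/bottom  bias=-1
    (1,1)@(3, 3): e=[3,31,76] → █
    (2,1)@(5, 3): e=[17,29,64] → █
    (3,1)@(7, 3): e=[31,27,52] → █
    (4,1)@(9, 3): e=[45,25,40] → █
    (5,1)@(11, 3): e=[59,23,28] → █
    (6,1)@(13, 3): e=[73,21,16] → █
    (7,1)@(15, 3): e=[87,19,4] → █
    (8,1)@(17, 3): e=[101,17,-8] → ·
    (1,2)@(3, 5): e=[-1,63,48] → ·
    (2,2)@(5, 5): e=[13,61,36] → █
    (5,2)@(11, 5): e=[55,55,0] → ·  [on edge]
    (6,2)@(13, 5): e=[69,53,-12] → ·
  covered (11 px):
    · · · · · · · · ·
    · █ █ █ █ █ █ █ ·
    · · █ █ █ · · · ·
    · · █ · · · · · ·
    · · · · · · · · ·
T1:
  2·area = 22  (B↔C swapped to make it positive)
  edge (12, 6)→(11, 2): d=(-1,-4) top-left  bias=+0
  edge (11, 2)→(18, 8): d=(7,6) right/bottom  bias=-1
  edge (18, 8)→(12, 6): d=(-6,-2) top-left  bias=+0
    (1,1)@(3, 3): e=[-33,55,0] → ·  [on edge]
    (4,2)@(9, 5): e=[-11,33,0] → ·  [on edge]
    (6,2)@(13, 5): e=[5,9,8] → █
    (7,2)@(15, 5): e=[13,-3,12] → ·
    (6,3)@(13, 7): e=[3,23,-4] → ·
    (7,3)@(15, 7): e=[11,11,0] → █  [on edge]
    (8,3)@(17, 7): e=[19,-1,4] → ·
    (7,4)@(15, 9): e=[9,25,-12] → ·
  covered (2 px):
    · · · · · · · · ·
    · · · · · · · · ·
    · · · · · · █ · ·
    · · · · · · · █ ·
    · · · · · · · · ·
T2:
  2·area = 90  (B↔C swapped to make it positive)
  edge (1, 1)→(12, 2): d=(11,1) right/bottom  bias=-1
  edge (12, 2)→(10, 10): d=(-2,8) right/bottom  bias=-1
  edge (10, 10)→(1, 1): d=(-9,-9) top-left  bias=+0
    (0,0)@(1, 1): e=[0,90,0] → ·  [on edge]
    (1,1)@(3, 3): e=[20,70,0] → █  [on edge]
    (2,1)@(5, 3): e=[18,54,18] → █
    (3,1)@(7, 3): e=[16,38,36] → █
    (4,1)@(9, 3): e=[14,22,54] → █
    (5,1)@(11, 3): e=[12,6,72] → █
    (6,1)@(13, 3): e=[10,-10,90] → ·
    (1,2)@(3, 5): e=[42,66,-18] → ·
    (2,2)@(5, 5): e=[40,50,0] → █  [on edge]
    (6,2)@(13, 5): e=[32,-14,72] → ·
    (2,3)@(5, 7): e=[62,46,-18] → ·
    (3,3)@(7, 7): e=[60,30,0] → █  [on edge]
    (4,4)@(9, 9): e=[80,10,0] → █  [on edge]
  covered (12 px):
    · · · · · · · · ·
    · █ █ █ █ █ · · ·
    · · █ █ █ █ · · ·
    · · · █ █ · · · ·
    · · · · █ · · · ·

Z-buffer (winner per pixel, '.' = empty):
  . . . . . . . . .
  . 0 0 0 0 0 0 0 .
  . . 0 0 0 2 1 . .
  . . 0 2 2 . . 1 .
  . . . . 2 . . . .

Answer: 1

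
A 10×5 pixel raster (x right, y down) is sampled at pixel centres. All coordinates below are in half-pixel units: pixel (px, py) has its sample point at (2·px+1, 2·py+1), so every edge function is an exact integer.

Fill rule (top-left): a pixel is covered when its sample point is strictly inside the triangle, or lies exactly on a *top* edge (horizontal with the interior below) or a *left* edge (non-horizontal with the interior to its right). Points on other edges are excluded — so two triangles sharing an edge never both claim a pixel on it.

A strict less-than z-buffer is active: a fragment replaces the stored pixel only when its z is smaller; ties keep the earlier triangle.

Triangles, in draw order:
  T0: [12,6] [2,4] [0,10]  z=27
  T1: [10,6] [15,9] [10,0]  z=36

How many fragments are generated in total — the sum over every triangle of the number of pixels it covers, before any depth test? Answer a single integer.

T0:
  2·area = 64  (B↔C swapped to make it positive)
  edge (12, 6)→(0, 10): d=(-12,4) right/bottom  bias=-1
  edge (0, 10)→(2, 4): d=(2,-6) top-left  bias=+0
  edge (2, 4)→(12, 6): d=(10,2) right/bottom  bias=-1
    (1,0)@(3, 1): e=[96,0,-32] → .  [on edge]
    (1,2)@(3, 5): e=[48,8,8] → X
    (2,2)@(5, 5): e=[40,20,4] → X
    (3,2)@(7, 5): e=[32,32,0] → .  [on edge]
    (7,2)@(15, 5): e=[0,80,-16] → .  [on edge]
    (0,3)@(1, 7): e=[32,0,32] → X  [on edge]
    (3,3)@(7, 7): e=[8,36,20] → X
    (4,3)@(9, 7): e=[0,48,16] → .  [on edge]
    (8,3)@(17, 7): e=[-32,96,0] → .  [on edge]
    (0,4)@(1, 9): e=[8,4,52] → X
    (1,4)@(3, 9): e=[0,16,48] → .  [on edge]
    (2,4)@(5, 9): e=[-8,28,44] → .
  covered (7 px):
    . . . . . . . . . .
    . . . . . . . . . .
    . X X . . . . . . .
    X X X X . . . . . .
    X . . . . . . . . .
T1:
  2·area = 30  (B↔C swapped to make it positive)
  edge (10, 6)→(10, 0): d=(0,-6) top-left  bias=+0
  edge (10, 0)→(15, 9): d=(5,9) right/bottom  bias=-1
  edge (15, 9)→(10, 6): d=(-5,-3) top-left  bias=+0
    (2,1)@(5, 3): e=[-30,60,0] → .  [on edge]
    (5,1)@(11, 3): e=[6,6,18] → X
    (6,1)@(13, 3): e=[18,-12,24] → .
    (5,2)@(11, 5): e=[6,16,8] → X
    (6,2)@(13, 5): e=[18,-2,14] → .
    (5,3)@(11, 7): e=[6,26,-2] → .
    (6,3)@(13, 7): e=[18,8,4] → X
    (7,3)@(15, 7): e=[30,-10,10] → .
    (6,4)@(13, 9): e=[18,18,-6] → .
    (7,4)@(15, 9): e=[30,0,0] → .  [on edge]
  covered (3 px):
    . . . . . . . . . .
    . . . . . X . . . .
    . . . . . X . . . .
    . . . . . . X . . .
    . . . . . . . . . .

Answer: 10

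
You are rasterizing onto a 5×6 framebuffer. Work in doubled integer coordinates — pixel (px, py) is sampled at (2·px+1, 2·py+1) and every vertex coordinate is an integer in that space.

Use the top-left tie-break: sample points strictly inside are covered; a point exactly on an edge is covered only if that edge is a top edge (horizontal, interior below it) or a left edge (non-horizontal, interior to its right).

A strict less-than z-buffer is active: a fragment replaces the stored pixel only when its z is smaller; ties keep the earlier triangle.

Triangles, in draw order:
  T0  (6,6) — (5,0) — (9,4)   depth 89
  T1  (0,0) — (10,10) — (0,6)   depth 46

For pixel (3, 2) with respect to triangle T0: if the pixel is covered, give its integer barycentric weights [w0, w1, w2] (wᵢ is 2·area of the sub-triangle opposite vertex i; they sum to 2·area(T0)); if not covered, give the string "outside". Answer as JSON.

T0:
  2·area = 20
  edge (6, 6)→(5, 0): d=(-1,-6) top-left  bias=+0
  edge (5, 0)→(9, 4): d=(4,4) right/bottom  bias=-1
  edge (9, 4)→(6, 6): d=(-3,2) right/bottom  bias=-1
    (3,1)@(7, 3): e=[9,4,7] → X
    (4,1)@(9, 3): e=[21,-4,3] → .
    (3,2)@(7, 5): e=[7,12,1] → X
    (4,2)@(9, 5): e=[19,4,-3] → .
    (3,3)@(7, 7): e=[5,20,-5] → .
  covered (2 px):
    . . . . .
    . . . X .
    . . . X .
    . . . . .
    . . . . .
    . . . . .
T1:
  2·area = 60
  edge (0, 0)→(10, 10): d=(10,10) right/bottom  bias=-1
  edge (10, 10)→(0, 6): d=(-10,-4) top-left  bias=+0
  edge (0, 6)→(0, 0): d=(0,-6) top-left  bias=+0
    (0,0)@(1, 1): e=[0,54,6] → .  [on edge]
    (0,1)@(1, 3): e=[20,34,6] → X
    (1,1)@(3, 3): e=[0,42,18] → .  [on edge]
    (0,2)@(1, 5): e=[40,14,6] → X
    (1,2)@(3, 5): e=[20,22,18] → X
    (2,2)@(5, 5): e=[0,30,30] → .  [on edge]
    (0,3)@(1, 7): e=[60,-6,6] → .
    (1,3)@(3, 7): e=[40,2,18] → X
    (2,3)@(5, 7): e=[20,10,30] → X
    (3,3)@(7, 7): e=[0,18,42] → .  [on edge]
    (1,4)@(3, 9): e=[60,-18,18] → .
    (2,4)@(5, 9): e=[40,-10,30] → .
    (4,4)@(9, 9): e=[0,6,54] → .  [on edge]
  covered (5 px):
    . . . . .
    X . . . .
    X X . . .
    . X X . .
    . . . . .
    . . . . .

Result: [12,1,7]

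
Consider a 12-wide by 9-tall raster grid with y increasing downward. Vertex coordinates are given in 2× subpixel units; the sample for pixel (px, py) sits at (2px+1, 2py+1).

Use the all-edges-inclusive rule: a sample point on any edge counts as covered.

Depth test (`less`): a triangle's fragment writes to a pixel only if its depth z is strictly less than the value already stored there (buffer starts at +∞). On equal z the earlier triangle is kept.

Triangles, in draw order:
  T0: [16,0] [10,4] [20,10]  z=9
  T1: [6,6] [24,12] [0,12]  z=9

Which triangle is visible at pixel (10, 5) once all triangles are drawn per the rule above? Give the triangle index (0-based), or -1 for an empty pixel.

T0:
  2·area = 76  (B↔C swapped to make it positive)
  edge (16, 0)→(20, 10): d=(4,10) inclusive
  edge (20, 10)→(10, 4): d=(-10,-6) inclusive
  edge (10, 4)→(16, 0): d=(6,-4) inclusive
    (2,0)@(5, 1): e=[114,0,-38] → ·  [on edge]
    (7,0)@(15, 1): e=[14,60,2] → #
    (8,0)@(17, 1): e=[-6,72,10] → ·
    (6,1)@(13, 3): e=[42,28,6] → #
    (8,1)@(17, 3): e=[2,52,22] → #
    (9,1)@(19, 3): e=[-18,64,30] → ·
    (6,2)@(13, 5): e=[50,8,18] → #
    (9,2)@(19, 5): e=[-10,44,42] → ·
    (6,3)@(13, 7): e=[58,-12,30] → ·
    (7,3)@(15, 7): e=[38,0,38] → #  [on edge]
    (9,3)@(19, 7): e=[-2,24,54] → ·
    (7,4)@(15, 9): e=[46,-20,50] → ·
  covered (10 px):
    · · · · · · · # · · · ·
    · · · · · · # # # · · ·
    · · · · · · # # # · · ·
    · · · · · · · # # · · ·
    · · · · · · · · · # · ·
    · · · · · · · · · · · ·
    · · · · · · · · · · · ·
    · · · · · · · · · · · ·
    · · · · · · · · · · · ·
T1:
  2·area = 144
  edge (6, 6)→(24, 12): d=(18,6) inclusive
  edge (24, 12)→(0, 12): d=(-24,0) inclusive
  edge (0, 12)→(6, 6): d=(6,-6) inclusive
    (5,0)@(11, 1): e=[-120,264,0] → ·  [on edge]
    (4,1)@(9, 3): e=[-72,216,0] → ·  [on edge]
    (1,2)@(3, 5): e=[0,168,-24] → ·  [on edge]
    (3,2)@(7, 5): e=[-24,168,0] → ·  [on edge]
    (2,3)@(5, 7): e=[24,120,0] → #  [on edge]
    (3,3)@(7, 7): e=[12,120,12] → #
    (4,3)@(9, 7): e=[0,120,24] → #  [on edge]
    (5,3)@(11, 7): e=[-12,120,36] → ·
    (1,4)@(3, 9): e=[72,72,0] → #  [on edge]
    (5,4)@(11, 9): e=[24,72,48] → #
    (6,4)@(13, 9): e=[12,72,60] → #
    (7,4)@(15, 9): e=[0,72,72] → #  [on edge]
    (0,5)@(1, 11): e=[120,24,0] → #  [on edge]
    (10,5)@(21, 11): e=[0,24,120] → #  [on edge]
  covered (21 px):
    · · · · · · · · · · · ·
    · · · · · · · · · · · ·
    · · · · · · · · · · · ·
    · · # # # · · · · · · ·
    · # # # # # # # · · · ·
    # # # # # # # # # # # ·
    · · · · · · · · · · · ·
    · · · · · · · · · · · ·
    · · · · · · · · · · · ·

Z-buffer (winner per pixel, '.' = empty):
  . . . . . . . 0 . . . .
  . . . . . . 0 0 0 . . .
  . . . . . . 0 0 0 . . .
  . . 1 1 1 . . 0 0 . . .
  . 1 1 1 1 1 1 1 . 0 . .
  1 1 1 1 1 1 1 1 1 1 1 .
  . . . . . . . . . . . .
  . . . . . . . . . . . .
  . . . . . . . . . . . .

Result: 1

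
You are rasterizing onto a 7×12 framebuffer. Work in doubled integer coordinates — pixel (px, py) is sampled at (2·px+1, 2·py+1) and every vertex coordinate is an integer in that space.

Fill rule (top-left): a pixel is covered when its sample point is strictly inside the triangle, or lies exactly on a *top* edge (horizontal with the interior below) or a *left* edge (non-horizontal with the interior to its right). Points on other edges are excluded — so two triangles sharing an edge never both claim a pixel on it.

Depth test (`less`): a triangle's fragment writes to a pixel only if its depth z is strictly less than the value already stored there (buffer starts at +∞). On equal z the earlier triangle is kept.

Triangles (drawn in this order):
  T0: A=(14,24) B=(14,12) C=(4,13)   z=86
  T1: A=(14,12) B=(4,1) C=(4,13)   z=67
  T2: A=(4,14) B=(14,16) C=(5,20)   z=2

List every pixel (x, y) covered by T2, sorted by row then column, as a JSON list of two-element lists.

T0:
  2·area = 120  (B↔C swapped to make it positive)
  edge (14, 24)→(4, 13): d=(-10,-11) top-left  bias=+0
  edge (4, 13)→(14, 12): d=(10,-1) top-left  bias=+0
  edge (14, 12)→(14, 24): d=(0,12) right/bottom  bias=-1
    (2,6)@(5, 13): e=[11,1,108] → █
    (3,6)@(7, 13): e=[33,3,84] → █
    (4,6)@(9, 13): e=[55,5,60] → █
    (5,6)@(11, 13): e=[77,7,36] → █
    (6,6)@(13, 13): e=[99,9,12] → █
    (2,7)@(5, 15): e=[-9,21,108] → ·
    (3,7)@(7, 15): e=[13,23,84] → █
    (3,8)@(7, 17): e=[-7,43,84] → ·
    (4,8)@(9, 17): e=[15,45,60] → █
    (4,9)@(9, 19): e=[-5,65,60] → ·
    (5,9)@(11, 19): e=[17,67,36] → █
    (5,10)@(11, 21): e=[-3,87,36] → ·
  covered (15 px):
    · · · · · · ·
    · · · · · · ·
    · · · · · · ·
    · · · · · · ·
    · · · · · · ·
    · · · · · · ·
    · · █ █ █ █ █
    · · · █ █ █ █
    · · · · █ █ █
    · · · · · █ █
    · · · · · · █
    · · · · · · ·
T1:
  2·area = 120  (B↔C swapped to make it positive)
  edge (14, 12)→(4, 13): d=(-10,1) right/bottom  bias=-1
  edge (4, 13)→(4, 1): d=(0,-12) top-left  bias=+0
  edge (4, 1)→(14, 12): d=(10,11) right/bottom  bias=-1
    (2,1)@(5, 3): e=[99,12,9] → █
    (3,1)@(7, 3): e=[97,36,-13] → ·
    (2,2)@(5, 5): e=[79,12,29] → █
    (3,2)@(7, 5): e=[77,36,7] → █
    (4,2)@(9, 5): e=[75,60,-15] → ·
    (2,3)@(5, 7): e=[59,12,49] → █
    (4,3)@(9, 7): e=[55,60,5] → █
    (5,3)@(11, 7): e=[53,84,-17] → ·
    (2,4)@(5, 9): e=[39,12,69] → █
    (5,4)@(11, 9): e=[33,84,3] → █
    (6,4)@(13, 9): e=[31,108,-19] → ·
    (2,5)@(5, 11): e=[19,12,89] → █
  covered (15 px):
    · · · · · · ·
    · · █ · · · ·
    · · █ █ · · ·
    · · █ █ █ · ·
    · · █ █ █ █ ·
    · · █ █ █ █ █
    · · · · · · ·
    · · · · · · ·
    · · · · · · ·
    · · · · · · ·
    · · · · · · ·
    · · · · · · ·
T2:
  2·area = 58
  edge (4, 14)→(14, 16): d=(10,2) right/bottom  bias=-1
  edge (14, 16)→(5, 20): d=(-9,4) right/bottom  bias=-1
  edge (5, 20)→(4, 14): d=(-1,-6) top-left  bias=+0
    (2,7)@(5, 15): e=[8,45,5] → █
    (3,7)@(7, 15): e=[4,37,17] → █
    (4,7)@(9, 15): e=[0,29,29] → ·  [on edge]
    (2,8)@(5, 17): e=[28,27,3] → █
    (4,8)@(9, 17): e=[20,11,27] → █
    (5,8)@(11, 17): e=[16,3,39] → █
    (6,8)@(13, 17): e=[12,-5,51] → ·
    (2,9)@(5, 19): e=[48,9,1] → █
    (4,9)@(9, 19): e=[40,-7,25] → ·
    (5,9)@(11, 19): e=[36,-15,37] → ·
    (2,10)@(5, 21): e=[68,-9,-1] → ·
    (3,10)@(7, 21): e=[64,-17,11] → ·
  covered (8 px):
    · · · · · · ·
    · · · · · · ·
    · · · · · · ·
    · · · · · · ·
    · · · · · · ·
    · · · · · · ·
    · · · · · · ·
    · · █ █ · · ·
    · · █ █ █ █ ·
    · · █ █ · · ·
    · · · · · · ·
    · · · · · · ·

Final: [[2,7],[3,7],[2,8],[3,8],[4,8],[5,8],[2,9],[3,9]]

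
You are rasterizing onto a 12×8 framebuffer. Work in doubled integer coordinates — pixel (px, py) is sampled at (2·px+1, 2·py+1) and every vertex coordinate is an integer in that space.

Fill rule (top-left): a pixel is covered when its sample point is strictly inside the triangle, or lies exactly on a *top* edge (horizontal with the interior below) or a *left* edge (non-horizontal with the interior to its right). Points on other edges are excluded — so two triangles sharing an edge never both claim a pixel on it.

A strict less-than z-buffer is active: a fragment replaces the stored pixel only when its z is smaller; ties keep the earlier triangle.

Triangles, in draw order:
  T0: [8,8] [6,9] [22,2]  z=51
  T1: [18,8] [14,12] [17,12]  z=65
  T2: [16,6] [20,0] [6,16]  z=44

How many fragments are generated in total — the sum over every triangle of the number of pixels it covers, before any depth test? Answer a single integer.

T0:
  2·area = 2  (B↔C swapped to make it positive)
  edge (8, 8)→(22, 2): d=(14,-6) top-left  bias=+0
  edge (22, 2)→(6, 9): d=(-16,7) right/bottom  bias=-1
  edge (6, 9)→(8, 8): d=(2,-1) top-left  bias=+0
    (7,2)@(15, 5): e=[0,1,1] → X  [on edge]
    (8,2)@(17, 5): e=[12,-13,3] → .
    (7,3)@(15, 7): e=[28,-31,5] → .
    (0,5)@(1, 11): e=[0,3,-1] → .  [on edge]
  covered (1 px):
    . . . . . . . . . . . .
    . . . . . . . . . . . .
    . . . . . . . X . . . .
    . . . . . . . . . . . .
    . . . . . . . . . . . .
    . . . . . . . . . . . .
    . . . . . . . . . . . .
    . . . . . . . . . . . .
T1:
  2·area = 12  (B↔C swapped to make it positive)
  edge (18, 8)→(17, 12): d=(-1,4) right/bottom  bias=-1
  edge (17, 12)→(14, 12): d=(-3,0) right/bottom  bias=-1
  edge (14, 12)→(18, 8): d=(4,-4) top-left  bias=+0
    (11,1)@(23, 3): e=[-15,27,0] → .  [on edge]
    (10,2)@(21, 5): e=[-9,21,0] → .  [on edge]
    (9,3)@(19, 7): e=[-3,15,0] → .  [on edge]
    (8,4)@(17, 9): e=[3,9,0] → X  [on edge]
    (9,4)@(19, 9): e=[-5,9,8] → .
    (7,5)@(15, 11): e=[9,3,0] → X  [on edge]
    (9,5)@(19, 11): e=[-7,3,16] → .
    (6,6)@(13, 13): e=[15,-3,0] → .  [on edge]
    (7,6)@(15, 13): e=[7,-3,8] → .
    (8,6)@(17, 13): e=[-1,-3,16] → .
    (5,7)@(11, 15): e=[21,-9,0] → .  [on edge]
  covered (3 px):
    . . . . . . . . . . . .
    . . . . . . . . . . . .
    . . . . . . . . . . . .
    . . . . . . . . . . . .
    . . . . . . . . X . . .
    . . . . . . . X X . . .
    . . . . . . . . . . . .
    . . . . . . . . . . . .
T2:
  2·area = 20  (B↔C swapped to make it positive)
  edge (16, 6)→(6, 16): d=(-10,10) right/bottom  bias=-1
  edge (6, 16)→(20, 0): d=(14,-16) top-left  bias=+0
  edge (20, 0)→(16, 6): d=(-4,6) right/bottom  bias=-1
    (10,0)@(21, 1): e=[0,30,-10] → .  [on edge]
    (9,1)@(19, 3): e=[0,26,-6] → .  [on edge]
    (8,2)@(17, 5): e=[0,22,-2] → .  [on edge]
    (7,3)@(15, 7): e=[0,18,2] → .  [on edge]
    (6,4)@(13, 9): e=[0,14,6] → .  [on edge]
    (5,5)@(11, 11): e=[0,10,10] → .  [on edge]
    (4,6)@(9, 13): e=[0,6,14] → .  [on edge]
    (3,7)@(7, 15): e=[0,2,18] → .  [on edge]
  covered (0 px):
    . . . . . . . . . . . .
    . . . . . . . . . . . .
    . . . . . . . . . . . .
    . . . . . . . . . . . .
    . . . . . . . . . . . .
    . . . . . . . . . . . .
    . . . . . . . . . . . .
    . . . . . . . . . . . .

Final: 4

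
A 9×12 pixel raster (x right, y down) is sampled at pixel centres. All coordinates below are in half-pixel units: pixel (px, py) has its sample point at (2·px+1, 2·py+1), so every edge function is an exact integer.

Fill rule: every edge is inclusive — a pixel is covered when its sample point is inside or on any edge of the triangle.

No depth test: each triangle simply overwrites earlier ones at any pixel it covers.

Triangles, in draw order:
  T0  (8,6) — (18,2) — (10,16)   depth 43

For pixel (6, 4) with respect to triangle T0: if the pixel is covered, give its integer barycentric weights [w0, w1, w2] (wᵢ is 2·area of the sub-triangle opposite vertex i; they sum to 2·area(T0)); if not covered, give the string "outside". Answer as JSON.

T0:
  2·area = 108
  edge (8, 6)→(18, 2): d=(10,-4) inclusive
  edge (18, 2)→(10, 16): d=(-8,14) inclusive
  edge (10, 16)→(8, 6): d=(-2,-10) inclusive
    (3,0)@(7, 1): e=[-54,162,0] → .  [on edge]
    (8,1)@(17, 3): e=[6,6,96] → X
    (5,2)@(11, 5): e=[2,74,32] → X
    (6,2)@(13, 5): e=[10,46,52] → X
    (7,2)@(15, 5): e=[18,18,72] → X
    (8,2)@(17, 5): e=[26,-10,92] → .
    (4,3)@(9, 7): e=[14,86,8] → X
    (8,3)@(17, 7): e=[46,-26,88] → .
    (4,4)@(9, 9): e=[34,70,4] → X
    (7,4)@(15, 9): e=[58,-14,64] → .
    (4,5)@(9, 11): e=[54,54,0] → X  [on edge]
    (6,5)@(13, 11): e=[70,-2,40] → .
    (5,10)@(11, 21): e=[162,-54,0] → .  [on edge]
  covered (14 px):
    . . . . . . . . .
    . . . . . . . . X
    . . . . . X X X .
    . . . . X X X X .
    . . . . X X X . .
    . . . . X X . . .
    . . . . . X . . .
    . . . . . . . . .
    . . . . . . . . .
    . . . . . . . . .
    . . . . . . . . .
    . . . . . . . . .

Result: [14,44,50]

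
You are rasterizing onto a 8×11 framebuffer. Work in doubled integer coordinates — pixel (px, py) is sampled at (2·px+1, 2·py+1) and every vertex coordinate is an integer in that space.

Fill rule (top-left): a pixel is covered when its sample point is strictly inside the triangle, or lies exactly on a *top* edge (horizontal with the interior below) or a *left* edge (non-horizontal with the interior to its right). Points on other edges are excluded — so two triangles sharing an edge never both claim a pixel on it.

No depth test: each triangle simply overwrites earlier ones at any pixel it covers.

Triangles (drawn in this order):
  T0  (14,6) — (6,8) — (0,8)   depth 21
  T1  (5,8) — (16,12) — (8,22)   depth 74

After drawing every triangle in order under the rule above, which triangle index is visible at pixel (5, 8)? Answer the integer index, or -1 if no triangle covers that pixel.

T0:
  2·area = 12
  edge (14, 6)→(6, 8): d=(-8,2) right/bottom  bias=-1
  edge (6, 8)→(0, 8): d=(-6,0) right/bottom  bias=-1
  edge (0, 8)→(14, 6): d=(14,-2) top-left  bias=+0
    (3,3)@(7, 7): e=[6,6,0] → █  [on edge]
    (4,3)@(9, 7): e=[2,6,4] → █
    (5,3)@(11, 7): e=[-2,6,8] → ·
    (3,4)@(7, 9): e=[-10,-6,28] → ·
    (4,4)@(9, 9): e=[-14,-6,32] → ·
  covered (2 px):
    · · · · · · · ·
    · · · · · · · ·
    · · · · · · · ·
    · · · █ █ · · ·
    · · · · · · · ·
    · · · · · · · ·
    · · · · · · · ·
    · · · · · · · ·
    · · · · · · · ·
    · · · · · · · ·
    · · · · · · · ·
T1:
  2·area = 142
  edge (5, 8)→(16, 12): d=(11,4) right/bottom  bias=-1
  edge (16, 12)→(8, 22): d=(-8,10) right/bottom  bias=-1
  edge (8, 22)→(5, 8): d=(-3,-14) top-left  bias=+0
    (3,4)@(7, 9): e=[3,114,25] → █
    (4,4)@(9, 9): e=[-5,94,53] → ·
    (3,5)@(7, 11): e=[25,98,19] → █
    (4,5)@(9, 11): e=[17,78,47] → █
    (5,5)@(11, 11): e=[9,58,75] → █
    (6,5)@(13, 11): e=[1,38,103] → █
    (7,5)@(15, 11): e=[-7,18,131] → ·
    (3,6)@(7, 13): e=[47,82,13] → █
    (7,6)@(15, 13): e=[15,2,125] → █
    (3,7)@(7, 15): e=[69,66,7] → █
    (7,7)@(15, 15): e=[37,-14,119] → ·
    (3,8)@(7, 17): e=[91,50,1] → █
  covered (18 px):
    · · · · · · · ·
    · · · · · · · ·
    · · · · · · · ·
    · · · · · · · ·
    · · · █ · · · ·
    · · · █ █ █ █ ·
    · · · █ █ █ █ █
    · · · █ █ █ █ ·
    · · · █ █ █ · ·
    · · · · █ · · ·
    · · · · · · · ·

Z-buffer (winner per pixel, '.' = empty):
  . . . . . . . .
  . . . . . . . .
  . . . . . . . .
  . . . 0 0 . . .
  . . . 1 . . . .
  . . . 1 1 1 1 .
  . . . 1 1 1 1 1
  . . . 1 1 1 1 .
  . . . 1 1 1 . .
  . . . . 1 . . .
  . . . . . . . .

Final: 1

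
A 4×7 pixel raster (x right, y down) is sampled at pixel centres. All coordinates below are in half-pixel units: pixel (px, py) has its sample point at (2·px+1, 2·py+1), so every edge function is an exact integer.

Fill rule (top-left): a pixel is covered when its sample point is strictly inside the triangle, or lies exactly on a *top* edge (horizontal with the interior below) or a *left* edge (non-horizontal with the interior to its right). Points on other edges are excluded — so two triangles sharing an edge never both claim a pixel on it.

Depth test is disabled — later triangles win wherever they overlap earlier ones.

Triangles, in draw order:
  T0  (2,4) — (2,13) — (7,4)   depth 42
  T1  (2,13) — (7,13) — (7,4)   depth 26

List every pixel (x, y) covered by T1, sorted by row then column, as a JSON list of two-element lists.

T0:
  2·area = 45  (B↔C swapped to make it positive)
  edge (2, 4)→(7, 4): d=(5,0) top-left  bias=+0
  edge (7, 4)→(2, 13): d=(-5,9) right/bottom  bias=-1
  edge (2, 13)→(2, 4): d=(0,-9) top-left  bias=+0
    (1,2)@(3, 5): e=[5,31,9] → X
    (2,2)@(5, 5): e=[5,13,27] → X
    (3,2)@(7, 5): e=[5,-5,45] → .
    (1,3)@(3, 7): e=[15,21,9] → X
    (3,3)@(7, 7): e=[15,-15,45] → .
    (1,4)@(3, 9): e=[25,11,9] → X
    (2,4)@(5, 9): e=[25,-7,27] → .
    (1,5)@(3, 11): e=[35,1,9] → X
    (2,5)@(5, 11): e=[35,-17,27] → .
    (1,6)@(3, 13): e=[45,-9,9] → .
  covered (6 px):
    . . . .
    . . . .
    . X X .
    . X X .
    . X . .
    . X . .
    . . . .
T1:
  2·area = 45  (B↔C swapped to make it positive)
  edge (2, 13)→(7, 4): d=(5,-9) top-left  bias=+0
  edge (7, 4)→(7, 13): d=(0,9) right/bottom  bias=-1
  edge (7, 13)→(2, 13): d=(-5,0) right/bottom  bias=-1
    (3,0)@(7, 1): e=[-15,0,60] → .  [on edge]
    (3,1)@(7, 3): e=[-5,0,50] → .  [on edge]
    (3,2)@(7, 5): e=[5,0,40] → .  [on edge]
    (3,3)@(7, 7): e=[15,0,30] → .  [on edge]
    (2,4)@(5, 9): e=[7,18,20] → X
    (3,4)@(7, 9): e=[25,0,20] → .  [on edge]
    (2,5)@(5, 11): e=[17,18,10] → X
    (3,5)@(7, 11): e=[35,0,10] → .  [on edge]
    (0,6)@(1, 13): e=[-9,54,0] → .  [on edge]
    (1,6)@(3, 13): e=[9,36,0] → .  [on edge]
    (2,6)@(5, 13): e=[27,18,0] → .  [on edge]
    (3,6)@(7, 13): e=[45,0,0] → .  [on edge]
  covered (2 px):
    . . . .
    . . . .
    . . . .
    . . . .
    . . X .
    . . X .
    . . . .

Final: [[2,4],[2,5]]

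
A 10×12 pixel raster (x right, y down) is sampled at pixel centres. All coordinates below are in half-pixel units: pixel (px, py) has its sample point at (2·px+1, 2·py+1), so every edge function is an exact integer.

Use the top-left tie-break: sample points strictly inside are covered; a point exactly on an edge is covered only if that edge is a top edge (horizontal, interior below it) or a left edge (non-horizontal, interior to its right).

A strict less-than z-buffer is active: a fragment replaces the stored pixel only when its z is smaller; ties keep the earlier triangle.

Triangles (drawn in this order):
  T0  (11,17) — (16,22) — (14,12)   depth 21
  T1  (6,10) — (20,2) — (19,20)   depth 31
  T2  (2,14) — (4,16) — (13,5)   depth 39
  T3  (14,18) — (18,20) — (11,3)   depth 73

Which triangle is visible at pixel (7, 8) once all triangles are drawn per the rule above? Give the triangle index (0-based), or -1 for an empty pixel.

T0:
  2·area = 40  (B↔C swapped to make it positive)
  edge (11, 17)→(14, 12): d=(3,-5) top-left  bias=+0
  edge (14, 12)→(16, 22): d=(2,10) right/bottom  bias=-1
  edge (16, 22)→(11, 17): d=(-5,-5) top-left  bias=+0
    (0,3)@(1, 7): e=[-80,120,0] → ·  [on edge]
    (6,3)@(13, 7): e=[-20,0,60] → ·  [on edge]
    (8,3)@(17, 7): e=[0,-40,80] → ·  [on edge]
    (1,4)@(3, 9): e=[-64,104,0] → ·  [on edge]
    (2,5)@(5, 11): e=[-48,88,0] → ·  [on edge]
    (3,6)@(7, 13): e=[-32,72,0] → ·  [on edge]
    (4,7)@(9, 15): e=[-16,56,0] → ·  [on edge]
    (6,7)@(13, 15): e=[4,16,20] → #
    (7,7)@(15, 15): e=[14,-4,30] → ·
    (5,8)@(11, 17): e=[0,40,0] → #  [on edge]
    (7,8)@(15, 17): e=[20,0,20] → ·  [on edge]
    (5,9)@(11, 19): e=[6,44,-10] → ·
    (6,9)@(13, 19): e=[16,24,0] → #  [on edge]
    (7,10)@(15, 21): e=[32,8,0] → #  [on edge]
    (8,11)@(17, 23): e=[48,-8,0] → ·  [on edge]
  covered (6 px):
    · · · · · · · · · ·
    · · · · · · · · · ·
    · · · · · · · · · ·
    · · · · · · · · · ·
    · · · · · · · · · ·
    · · · · · · · · · ·
    · · · · · · · · · ·
    · · · · · · # · · ·
    · · · · · # # · · ·
    · · · · · · # # · ·
    · · · · · · · # · ·
    · · · · · · · · · ·
T1:
  2·area = 244
  edge (6, 10)→(20, 2): d=(14,-8) top-left  bias=+0
  edge (20, 2)→(19, 20): d=(-1,18) right/bottom  bias=-1
  edge (19, 20)→(6, 10): d=(-13,-10) top-left  bias=+0
    (9,1)@(19, 3): e=[6,17,221] → #
    (7,2)@(15, 5): e=[2,87,155] → #
    (8,2)@(17, 5): e=[18,51,175] → #
    (6,3)@(13, 7): e=[14,121,109] → #
    (4,4)@(9, 9): e=[10,191,43] → #
    (5,4)@(11, 9): e=[26,155,63] → #
    (4,5)@(9, 11): e=[38,189,17] → #
    (4,6)@(9, 13): e=[66,187,-9] → ·
    (5,6)@(11, 13): e=[82,151,11] → #
    (5,7)@(11, 15): e=[110,149,-15] → ·
    (6,7)@(13, 15): e=[126,113,5] → #
    (6,8)@(13, 17): e=[154,111,-21] → ·
  covered (32 px):
    · · · · · · · · · ·
    · · · · · · · · · #
    · · · · · · · # # #
    · · · · · · # # # #
    · · · · # # # # # #
    · · · · # # # # # #
    · · · · · # # # # #
    · · · · · · # # # #
    · · · · · · · · # #
    · · · · · · · · · #
    · · · · · · · · · ·
    · · · · · · · · · ·
T2:
  2·area = 40  (B↔C swapped to make it positive)
  edge (2, 14)→(13, 5): d=(11,-9) top-left  bias=+0
  edge (13, 5)→(4, 16): d=(-9,11) right/bottom  bias=-1
  edge (4, 16)→(2, 14): d=(-2,-2) top-left  bias=+0
    (6,2)@(13, 5): e=[0,0,40] → ·  [on edge]
    (5,3)@(11, 7): e=[4,4,32] → #
    (6,3)@(13, 7): e=[22,-18,36] → ·
    (4,4)@(9, 9): e=[8,8,24] → #
    (5,4)@(11, 9): e=[26,-14,28] → ·
    (3,5)@(7, 11): e=[12,12,16] → #
    (4,5)@(9, 11): e=[30,-10,20] → ·
    (0,6)@(1, 13): e=[-20,60,0] → ·  [on edge]
    (2,6)@(5, 13): e=[16,16,8] → #
    (3,6)@(7, 13): e=[34,-6,12] → ·
    (1,7)@(3, 15): e=[20,20,0] → #  [on edge]
    (2,7)@(5, 15): e=[38,-2,4] → ·
    (2,8)@(5, 17): e=[60,-20,0] → ·  [on edge]
    (3,9)@(7, 19): e=[100,-60,0] → ·  [on edge]
    (4,10)@(9, 21): e=[140,-100,0] → ·  [on edge]
    (5,11)@(11, 23): e=[180,-140,0] → ·  [on edge]
  covered (5 px):
    · · · · · · · · · ·
    · · · · · · · · · ·
    · · · · · · · · · ·
    · · · · · # · · · ·
    · · · · # · · · · ·
    · · · # · · · · · ·
    · · # · · · · · · ·
    · # · · · · · · · ·
    · · · · · · · · · ·
    · · · · · · · · · ·
    · · · · · · · · · ·
    · · · · · · · · · ·
T3:
  2·area = 54  (B↔C swapped to make it positive)
  edge (14, 18)→(11, 3): d=(-3,-15) top-left  bias=+0
  edge (11, 3)→(18, 20): d=(7,17) right/bottom  bias=-1
  edge (18, 20)→(14, 18): d=(-4,-2) top-left  bias=+0
    (5,1)@(11, 3): e=[0,0,54] → ·  [on edge]
    (6,4)@(13, 9): e=[12,8,34] → #
    (7,4)@(15, 9): e=[42,-26,38] → ·
    (6,5)@(13, 11): e=[6,22,26] → #
    (7,5)@(15, 11): e=[36,-12,30] → ·
    (6,6)@(13, 13): e=[0,36,18] → #  [on edge]
    (7,6)@(15, 13): e=[30,2,22] → #
    (8,6)@(17, 13): e=[60,-32,26] → ·
    (6,7)@(13, 15): e=[-6,50,10] → ·
    (7,7)@(15, 15): e=[24,16,14] → #
    (8,7)@(17, 15): e=[54,-18,18] → ·
    (7,8)@(15, 17): e=[18,30,6] → #
    (7,11)@(15, 23): e=[0,72,-18] → ·  [on edge]
  covered (7 px):
    · · · · · · · · · ·
    · · · · · · · · · ·
    · · · · · · · · · ·
    · · · · · · · · · ·
    · · · · · · # · · ·
    · · · · · · # · · ·
    · · · · · · # # · ·
    · · · · · · · # · ·
    · · · · · · · # · ·
    · · · · · · · · # ·
    · · · · · · · · · ·
    · · · · · · · · · ·

Z-buffer (winner per pixel, '.' = empty):
  . . . . . . . . . .
  . . . . . . . . . 1
  . . . . . . . 1 1 1
  . . . . . 2 1 1 1 1
  . . . . 1 1 1 1 1 1
  . . . 2 1 1 1 1 1 1
  . . 2 . . 1 1 1 1 1
  . 2 . . . . 0 1 1 1
  . . . . . 0 0 3 1 1
  . . . . . . 0 0 3 1
  . . . . . . . 0 . .
  . . . . . . . . . .

Answer: 3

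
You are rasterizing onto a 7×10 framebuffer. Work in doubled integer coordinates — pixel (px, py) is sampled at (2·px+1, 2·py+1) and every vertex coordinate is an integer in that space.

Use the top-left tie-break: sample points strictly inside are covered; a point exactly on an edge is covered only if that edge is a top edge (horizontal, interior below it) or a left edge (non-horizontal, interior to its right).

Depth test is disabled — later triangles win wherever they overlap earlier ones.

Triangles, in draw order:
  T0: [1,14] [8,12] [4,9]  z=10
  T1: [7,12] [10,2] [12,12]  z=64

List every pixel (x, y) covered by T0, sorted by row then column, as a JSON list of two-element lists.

T0:
  2·area = 29  (B↔C swapped to make it positive)
  edge (1, 14)→(4, 9): d=(3,-5) top-left  bias=+0
  edge (4, 9)→(8, 12): d=(4,3) right/bottom  bias=-1
  edge (8, 12)→(1, 14): d=(-7,2) right/bottom  bias=-1
    (1,5)@(3, 11): e=[1,11,17] → X
    (2,5)@(5, 11): e=[11,5,13] → X
    (3,5)@(7, 11): e=[21,-1,9] → .
    (1,6)@(3, 13): e=[7,19,3] → X
    (2,6)@(5, 13): e=[17,13,-1] → .
    (1,7)@(3, 15): e=[13,27,-11] → .
  covered (3 px):
    . . . . . . .
    . . . . . . .
    . . . . . . .
    . . . . . . .
    . . . . . . .
    . X X . . . .
    . X . . . . .
    . . . . . . .
    . . . . . . .
    . . . . . . .
T1:
  2·area = 50
  edge (7, 12)→(10, 2): d=(3,-10) top-left  bias=+0
  edge (10, 2)→(12, 12): d=(2,10) right/bottom  bias=-1
  edge (12, 12)→(7, 12): d=(-5,0) right/bottom  bias=-1
    (4,3)@(9, 7): e=[5,20,25] → X
    (5,3)@(11, 7): e=[25,0,25] → .  [on edge]
    (4,4)@(9, 9): e=[11,24,15] → X
    (5,4)@(11, 9): e=[31,4,15] → X
    (6,4)@(13, 9): e=[51,-16,15] → .
    (4,5)@(9, 11): e=[17,28,5] → X
    (6,5)@(13, 11): e=[57,-12,5] → .
    (4,6)@(9, 13): e=[23,32,-5] → .
    (5,6)@(11, 13): e=[43,12,-5] → .
    (6,8)@(13, 17): e=[75,0,-25] → .  [on edge]
  covered (5 px):
    . . . . . . .
    . . . . . . .
    . . . . . . .
    . . . . X . .
    . . . . X X .
    . . . . X X .
    . . . . . . .
    . . . . . . .
    . . . . . . .
    . . . . . . .

Answer: [[1,5],[2,5],[1,6]]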